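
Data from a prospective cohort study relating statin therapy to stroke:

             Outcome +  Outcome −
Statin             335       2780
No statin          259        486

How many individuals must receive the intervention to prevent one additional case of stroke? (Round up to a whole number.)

5

Risk in treated group = 335/3115 = 0.10754; risk in control = 259/745 = 0.34765.
Absolute risk reduction = 0.34765 − 0.10754 = 0.24011
NNT = 1 / ARR = 1 / 0.24011 = 4.165 → round up → 5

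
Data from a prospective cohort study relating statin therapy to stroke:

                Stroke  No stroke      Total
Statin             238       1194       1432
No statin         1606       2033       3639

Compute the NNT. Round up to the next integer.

4

Risk in treated group = 238/1432 = 0.16620; risk in control = 1606/3639 = 0.44133.
Absolute risk reduction = 0.44133 − 0.16620 = 0.27513
NNT = 1 / ARR = 1 / 0.27513 = 3.635 → round up → 4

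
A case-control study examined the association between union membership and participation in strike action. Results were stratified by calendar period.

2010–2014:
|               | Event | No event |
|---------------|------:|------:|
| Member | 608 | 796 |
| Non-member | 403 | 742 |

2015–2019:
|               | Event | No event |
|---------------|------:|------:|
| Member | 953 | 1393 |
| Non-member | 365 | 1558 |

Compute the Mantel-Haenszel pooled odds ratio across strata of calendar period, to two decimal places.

2.14

OR_MH = Σ(aᵢdᵢ/nᵢ) / Σ(bᵢcᵢ/nᵢ), where nᵢ is the stratum total.
Stratum 1 (2010–2014): n = 2549; a·d/n = 608·742/2549 = 176.9855; b·c/n = 796·403/2549 = 125.8486
Stratum 2 (2015–2019): n = 4269; a·d/n = 953·1558/4269 = 347.8037; b·c/n = 1393·365/4269 = 119.1017
OR_MH = (176.9855 + 347.8037) / (125.8486 + 119.1017) = 524.7892 / 244.9502 = 2.14243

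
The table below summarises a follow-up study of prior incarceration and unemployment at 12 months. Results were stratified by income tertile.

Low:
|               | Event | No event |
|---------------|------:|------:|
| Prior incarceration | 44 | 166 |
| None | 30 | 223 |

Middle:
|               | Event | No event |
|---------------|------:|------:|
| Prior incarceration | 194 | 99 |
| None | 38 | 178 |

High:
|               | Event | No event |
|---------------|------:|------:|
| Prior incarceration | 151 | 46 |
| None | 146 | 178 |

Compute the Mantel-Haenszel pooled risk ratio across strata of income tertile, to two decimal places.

2.21

RR_MH = Σ(aᵢ·n₀ᵢ/nᵢ) / Σ(cᵢ·n₁ᵢ/nᵢ), with n₁ᵢ = aᵢ+bᵢ (exposed), n₀ᵢ = cᵢ+dᵢ (unexposed), nᵢ = n₁ᵢ+n₀ᵢ.
Stratum 1 (Low): n₁ = 210, n₀ = 253, n = 463; a·n₀/n = 44·253/463 = 24.0432; c·n₁/n = 30·210/463 = 13.6069
Stratum 2 (Middle): n₁ = 293, n₀ = 216, n = 509; a·n₀/n = 194·216/509 = 82.3261; c·n₁/n = 38·293/509 = 21.8743
Stratum 3 (High): n₁ = 197, n₀ = 324, n = 521; a·n₀/n = 151·324/521 = 93.9040; c·n₁/n = 146·197/521 = 55.2054
RR_MH = (24.0432 + 82.3261 + 93.9040) / (13.6069 + 21.8743 + 55.2054) = 200.2734 / 90.6865 = 2.20841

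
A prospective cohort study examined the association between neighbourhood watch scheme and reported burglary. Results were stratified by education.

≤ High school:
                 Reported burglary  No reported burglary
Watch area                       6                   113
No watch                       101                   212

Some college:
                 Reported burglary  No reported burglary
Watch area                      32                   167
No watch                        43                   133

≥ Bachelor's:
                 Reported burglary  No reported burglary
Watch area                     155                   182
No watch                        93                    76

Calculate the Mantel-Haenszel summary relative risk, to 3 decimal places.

RR_MH = Σ(aᵢ·n₀ᵢ/nᵢ) / Σ(cᵢ·n₁ᵢ/nᵢ), with n₁ᵢ = aᵢ+bᵢ (exposed), n₀ᵢ = cᵢ+dᵢ (unexposed), nᵢ = n₁ᵢ+n₀ᵢ.
Stratum 1 (≤ High school): n₁ = 119, n₀ = 313, n = 432; a·n₀/n = 6·313/432 = 4.3472; c·n₁/n = 101·119/432 = 27.8218
Stratum 2 (Some college): n₁ = 199, n₀ = 176, n = 375; a·n₀/n = 32·176/375 = 15.0187; c·n₁/n = 43·199/375 = 22.8187
Stratum 3 (≥ Bachelor's): n₁ = 337, n₀ = 169, n = 506; a·n₀/n = 155·169/506 = 51.7688; c·n₁/n = 93·337/506 = 61.9387
RR_MH = (4.3472 + 15.0187 + 51.7688) / (27.8218 + 22.8187 + 61.9387) = 71.1347 / 112.5792 = 0.63186

0.632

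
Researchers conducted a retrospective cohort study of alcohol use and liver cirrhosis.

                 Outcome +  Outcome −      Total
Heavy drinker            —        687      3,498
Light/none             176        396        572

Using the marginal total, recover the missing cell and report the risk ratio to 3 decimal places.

2.612

The missing cell is in the exposed row: 3498 − 687 = 2811.
So a = 2811, b = 687, c = 176, d = 396.
RR = [a/(a+b)] / [c/(c+d)] = (2811/3498) / (176/572) = 0.80360/0.30769 = 2.61171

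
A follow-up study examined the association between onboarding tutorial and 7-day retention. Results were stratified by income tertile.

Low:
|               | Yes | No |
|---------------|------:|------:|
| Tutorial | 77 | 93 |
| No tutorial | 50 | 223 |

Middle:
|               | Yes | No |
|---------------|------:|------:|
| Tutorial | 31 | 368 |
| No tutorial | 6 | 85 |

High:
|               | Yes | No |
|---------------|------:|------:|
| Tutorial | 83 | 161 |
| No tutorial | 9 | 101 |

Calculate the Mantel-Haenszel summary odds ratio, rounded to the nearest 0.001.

3.551

OR_MH = Σ(aᵢdᵢ/nᵢ) / Σ(bᵢcᵢ/nᵢ), where nᵢ is the stratum total.
Stratum 1 (Low): n = 443; a·d/n = 77·223/443 = 38.7607; b·c/n = 93·50/443 = 10.4966
Stratum 2 (Middle): n = 490; a·d/n = 31·85/490 = 5.3776; b·c/n = 368·6/490 = 4.5061
Stratum 3 (High): n = 354; a·d/n = 83·101/354 = 23.6808; b·c/n = 161·9/354 = 4.0932
OR_MH = (38.7607 + 5.3776 + 23.6808) / (10.4966 + 4.5061 + 4.0932) = 67.8191 / 19.0960 = 3.55149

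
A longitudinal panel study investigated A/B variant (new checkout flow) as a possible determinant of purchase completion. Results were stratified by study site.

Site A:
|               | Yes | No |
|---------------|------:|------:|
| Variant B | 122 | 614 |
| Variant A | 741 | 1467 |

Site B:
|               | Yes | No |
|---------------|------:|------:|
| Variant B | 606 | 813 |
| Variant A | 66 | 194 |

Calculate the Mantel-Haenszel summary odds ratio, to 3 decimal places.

0.701

OR_MH = Σ(aᵢdᵢ/nᵢ) / Σ(bᵢcᵢ/nᵢ), where nᵢ is the stratum total.
Stratum 1 (Site A): n = 2944; a·d/n = 122·1467/2944 = 60.7928; b·c/n = 614·741/2944 = 154.5428
Stratum 2 (Site B): n = 1679; a·d/n = 606·194/1679 = 70.0203; b·c/n = 813·66/1679 = 31.9583
OR_MH = (60.7928 + 70.0203) / (154.5428 + 31.9583) = 130.8130 / 186.5011 = 0.70141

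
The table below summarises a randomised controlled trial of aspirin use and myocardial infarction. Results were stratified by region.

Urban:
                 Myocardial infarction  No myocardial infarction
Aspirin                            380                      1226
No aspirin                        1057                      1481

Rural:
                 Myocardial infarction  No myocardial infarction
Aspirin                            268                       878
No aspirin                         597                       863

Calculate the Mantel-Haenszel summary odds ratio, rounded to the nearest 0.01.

OR_MH = Σ(aᵢdᵢ/nᵢ) / Σ(bᵢcᵢ/nᵢ), where nᵢ is the stratum total.
Stratum 1 (Urban): n = 4144; a·d/n = 380·1481/4144 = 135.8060; b·c/n = 1226·1057/4144 = 312.7128
Stratum 2 (Rural): n = 2606; a·d/n = 268·863/2606 = 88.7506; b·c/n = 878·597/2606 = 201.1381
OR_MH = (135.8060 + 88.7506) / (312.7128 + 201.1381) = 224.5566 / 513.8510 = 0.43701

0.44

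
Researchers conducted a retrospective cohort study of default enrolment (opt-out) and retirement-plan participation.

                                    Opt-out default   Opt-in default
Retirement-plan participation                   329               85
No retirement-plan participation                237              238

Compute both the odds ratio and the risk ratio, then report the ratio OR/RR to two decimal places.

1.76

Reading the table with exposure as columns: a = 329 (Opt-out default, case), b = 237 (Opt-out default, non-case), c = 85 (Opt-in default, case), d = 238.
OR = (329·238)/(237·85) = 78302/20145 = 3.88692
Risk in exposed = 329/566 = 0.58127; risk in unexposed = 85/323 = 0.26316; RR = 2.20883
OR/RR = 3.88692 / 2.20883 = 1.75972
The outcome is not rare, so the OR lies further from 1 than the RR.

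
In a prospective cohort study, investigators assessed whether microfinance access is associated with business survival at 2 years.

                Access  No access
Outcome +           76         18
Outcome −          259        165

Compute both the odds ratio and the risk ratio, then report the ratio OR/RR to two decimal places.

1.17

Reading the table with exposure as columns: a = 76 (Access, case), b = 259 (Access, non-case), c = 18 (No access, case), d = 165.
OR = (76·165)/(259·18) = 12540/4662 = 2.68983
Risk in exposed = 76/335 = 0.22687; risk in unexposed = 18/183 = 0.09836; RR = 2.30647
OR/RR = 2.68983 / 2.30647 = 1.16621
The outcome is not rare, so the OR lies further from 1 than the RR.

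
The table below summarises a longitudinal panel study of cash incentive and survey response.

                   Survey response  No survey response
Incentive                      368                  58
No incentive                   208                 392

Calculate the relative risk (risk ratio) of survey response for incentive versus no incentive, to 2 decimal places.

Cells: a = 368, b = 58, c = 208, d = 392.
Risk in exposed = 368/426 = 0.86385; risk in unexposed = 208/600 = 0.34667.
RR = 0.86385 / 0.34667 = 2.49187
The risk among the exposed is 2.49 times that among the unexposed.

2.49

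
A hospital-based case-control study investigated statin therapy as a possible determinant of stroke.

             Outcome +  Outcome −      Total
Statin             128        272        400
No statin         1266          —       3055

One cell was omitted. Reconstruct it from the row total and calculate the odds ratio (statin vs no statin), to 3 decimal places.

0.665

The missing cell is in the unexposed row: 3055 − 1266 = 1789.
So a = 128, b = 272, c = 1266, d = 1789.
OR = (a·d)/(b·c) = (128 × 1789) / (272 × 1266) = 228992 / 344352 = 0.66499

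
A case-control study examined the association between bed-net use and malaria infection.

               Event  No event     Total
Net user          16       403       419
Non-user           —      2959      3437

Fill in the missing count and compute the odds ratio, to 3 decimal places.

The missing cell is in the unexposed row: 3437 − 2959 = 478.
So a = 16, b = 403, c = 478, d = 2959.
OR = (a·d)/(b·c) = (16 × 2959) / (403 × 478) = 47344 / 192634 = 0.24577

0.246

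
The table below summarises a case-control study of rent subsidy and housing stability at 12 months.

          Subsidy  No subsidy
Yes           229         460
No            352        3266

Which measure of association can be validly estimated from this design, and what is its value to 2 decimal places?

Reading the table with exposure as columns: a = 229 (Subsidy, case), b = 352 (Subsidy, non-case), c = 460 (No subsidy, case), d = 3266.
This is a case-control study: participants were sampled on outcome status, so risks in the source population cannot be estimated directly — relative risk is not valid here. The odds ratio is the appropriate measure.
OR = (a·d)/(b·c) = (229 × 3266) / (352 × 460) = 747914 / 161920 = 4.61903

4.62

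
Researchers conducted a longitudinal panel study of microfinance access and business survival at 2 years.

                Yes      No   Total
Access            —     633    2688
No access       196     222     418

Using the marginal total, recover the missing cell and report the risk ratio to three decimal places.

The missing cell is in the exposed row: 2688 − 633 = 2055.
So a = 2055, b = 633, c = 196, d = 222.
RR = [a/(a+b)] / [c/(c+d)] = (2055/2688) / (196/418) = 0.76451/0.46890 = 1.63043

1.630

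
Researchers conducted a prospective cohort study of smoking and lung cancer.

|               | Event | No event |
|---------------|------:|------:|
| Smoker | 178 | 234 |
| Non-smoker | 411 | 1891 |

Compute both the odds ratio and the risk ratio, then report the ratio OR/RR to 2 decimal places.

1.45

Cells: a = 178, b = 234, c = 411, d = 1891.
OR = (178·1891)/(234·411) = 336598/96174 = 3.49989
Risk in exposed = 178/412 = 0.43204; risk in unexposed = 411/2302 = 0.17854; RR = 2.41984
OR/RR = 3.49989 / 2.41984 = 1.44633
The outcome is not rare, so the OR lies further from 1 than the RR.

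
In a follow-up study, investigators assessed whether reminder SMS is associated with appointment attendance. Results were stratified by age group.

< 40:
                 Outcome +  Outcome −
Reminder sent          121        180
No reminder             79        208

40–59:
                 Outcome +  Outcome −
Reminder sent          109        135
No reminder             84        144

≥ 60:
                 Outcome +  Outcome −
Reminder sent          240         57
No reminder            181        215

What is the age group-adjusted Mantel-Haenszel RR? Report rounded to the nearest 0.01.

RR_MH = Σ(aᵢ·n₀ᵢ/nᵢ) / Σ(cᵢ·n₁ᵢ/nᵢ), with n₁ᵢ = aᵢ+bᵢ (exposed), n₀ᵢ = cᵢ+dᵢ (unexposed), nᵢ = n₁ᵢ+n₀ᵢ.
Stratum 1 (< 40): n₁ = 301, n₀ = 287, n = 588; a·n₀/n = 121·287/588 = 59.0595; c·n₁/n = 79·301/588 = 40.4405
Stratum 2 (40–59): n₁ = 244, n₀ = 228, n = 472; a·n₀/n = 109·228/472 = 52.6525; c·n₁/n = 84·244/472 = 43.4237
Stratum 3 (≥ 60): n₁ = 297, n₀ = 396, n = 693; a·n₀/n = 240·396/693 = 137.1429; c·n₁/n = 181·297/693 = 77.5714
RR_MH = (59.0595 + 52.6525 + 137.1429) / (40.4405 + 43.4237 + 77.5714) = 248.8549 / 161.4356 = 1.54151

1.54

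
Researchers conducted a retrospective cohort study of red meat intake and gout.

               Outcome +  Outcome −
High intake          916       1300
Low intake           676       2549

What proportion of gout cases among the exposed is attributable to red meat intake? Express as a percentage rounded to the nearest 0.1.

49.3

Cells: a = 916, b = 1300, c = 676, d = 2549.
Risk in exposed = 916/2216 = 0.41336; risk in unexposed = 676/3225 = 0.20961.
RR = 0.41336/0.20961 = 1.97201
AR% = (RR − 1)/RR × 100 = (1.97201 − 1)/1.97201 × 100 = 49.2903%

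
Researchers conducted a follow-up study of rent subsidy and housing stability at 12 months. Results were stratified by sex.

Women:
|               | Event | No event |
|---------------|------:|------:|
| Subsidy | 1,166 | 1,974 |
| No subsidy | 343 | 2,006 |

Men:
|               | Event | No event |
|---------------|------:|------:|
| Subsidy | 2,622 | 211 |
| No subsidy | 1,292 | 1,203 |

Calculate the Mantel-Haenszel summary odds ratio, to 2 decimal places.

5.83

OR_MH = Σ(aᵢdᵢ/nᵢ) / Σ(bᵢcᵢ/nᵢ), where nᵢ is the stratum total.
Stratum 1 (Women): n = 5489; a·d/n = 1166·2006/5489 = 426.1242; b·c/n = 1974·343/5489 = 123.3525
Stratum 2 (Men): n = 5328; a·d/n = 2622·1203/5328 = 592.0169; b·c/n = 211·1292/5328 = 51.1659
OR_MH = (426.1242 + 592.0169) / (123.3525 + 51.1659) = 1018.1411 / 174.5184 = 5.83400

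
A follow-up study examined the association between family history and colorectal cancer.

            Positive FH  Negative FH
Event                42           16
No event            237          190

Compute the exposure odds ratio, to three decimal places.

2.104

Reading the table with exposure as columns: a = 42 (Positive FH, case), b = 237 (Positive FH, non-case), c = 16 (Negative FH, case), d = 190.
OR = (a·d)/(b·c) = (42 × 190) / (237 × 16) = 7980 / 3792 = 2.10443
The odds of colorectal cancer are about 2.10 times as high in the positive fh group.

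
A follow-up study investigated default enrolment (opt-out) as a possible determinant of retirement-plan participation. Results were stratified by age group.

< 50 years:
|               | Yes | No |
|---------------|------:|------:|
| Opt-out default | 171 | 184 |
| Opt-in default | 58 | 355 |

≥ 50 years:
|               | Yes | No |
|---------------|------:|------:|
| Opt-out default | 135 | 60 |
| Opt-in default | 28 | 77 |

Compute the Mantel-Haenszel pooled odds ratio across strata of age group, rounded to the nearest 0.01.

5.83

OR_MH = Σ(aᵢdᵢ/nᵢ) / Σ(bᵢcᵢ/nᵢ), where nᵢ is the stratum total.
Stratum 1 (< 50 years): n = 768; a·d/n = 171·355/768 = 79.0430; b·c/n = 184·58/768 = 13.8958
Stratum 2 (≥ 50 years): n = 300; a·d/n = 135·77/300 = 34.6500; b·c/n = 60·28/300 = 5.6000
OR_MH = (79.0430 + 34.6500) / (13.8958 + 5.6000) = 113.6930 / 19.4958 = 5.83165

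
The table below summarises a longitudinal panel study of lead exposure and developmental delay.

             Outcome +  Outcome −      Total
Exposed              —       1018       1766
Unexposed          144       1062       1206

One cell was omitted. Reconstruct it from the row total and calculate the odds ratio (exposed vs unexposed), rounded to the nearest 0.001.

5.419

The missing cell is in the exposed row: 1766 − 1018 = 748.
So a = 748, b = 1018, c = 144, d = 1062.
OR = (a·d)/(b·c) = (748 × 1062) / (1018 × 144) = 794376 / 146592 = 5.41896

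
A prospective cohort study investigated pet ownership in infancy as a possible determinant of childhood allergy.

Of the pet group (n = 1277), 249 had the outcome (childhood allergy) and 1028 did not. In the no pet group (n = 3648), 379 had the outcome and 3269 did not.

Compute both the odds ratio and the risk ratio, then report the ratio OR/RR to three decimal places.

1.113

From the description: a = 249, b = 1028, c = 379, d = 3269.
OR = (249·3269)/(1028·379) = 813981/389612 = 2.08921
Risk in exposed = 249/1277 = 0.19499; risk in unexposed = 379/3648 = 0.10389; RR = 1.87683
OR/RR = 2.08921 / 1.87683 = 1.11316
The outcome is not rare, so the OR lies further from 1 than the RR.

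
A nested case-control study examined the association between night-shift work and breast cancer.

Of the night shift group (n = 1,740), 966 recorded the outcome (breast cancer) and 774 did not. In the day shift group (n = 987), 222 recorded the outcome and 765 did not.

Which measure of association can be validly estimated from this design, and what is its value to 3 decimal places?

From the description: a = 966, b = 774, c = 222, d = 765.
This is a nested case-control study: participants were sampled on outcome status, so risks in the source population cannot be estimated directly — relative risk is not valid here. The odds ratio is the appropriate measure.
OR = (a·d)/(b·c) = (966 × 765) / (774 × 222) = 738990 / 171828 = 4.30075

4.301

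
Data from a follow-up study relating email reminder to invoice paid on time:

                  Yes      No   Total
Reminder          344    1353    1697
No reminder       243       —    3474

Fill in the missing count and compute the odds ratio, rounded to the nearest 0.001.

3.381

The missing cell is in the unexposed row: 3474 − 243 = 3231.
So a = 344, b = 1353, c = 243, d = 3231.
OR = (a·d)/(b·c) = (344 × 3231) / (1353 × 243) = 1111464 / 328779 = 3.38058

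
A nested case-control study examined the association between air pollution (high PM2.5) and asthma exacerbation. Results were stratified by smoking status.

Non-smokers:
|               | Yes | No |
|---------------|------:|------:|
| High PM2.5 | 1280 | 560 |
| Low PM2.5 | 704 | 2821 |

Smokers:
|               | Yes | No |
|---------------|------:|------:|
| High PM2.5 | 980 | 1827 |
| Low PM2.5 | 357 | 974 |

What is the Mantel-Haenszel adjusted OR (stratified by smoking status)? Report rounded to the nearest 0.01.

3.91

OR_MH = Σ(aᵢdᵢ/nᵢ) / Σ(bᵢcᵢ/nᵢ), where nᵢ is the stratum total.
Stratum 1 (Non-smokers): n = 5365; a·d/n = 1280·2821/5365 = 673.0438; b·c/n = 560·704/5365 = 73.4837
Stratum 2 (Smokers): n = 4138; a·d/n = 980·974/4138 = 230.6718; b·c/n = 1827·357/4138 = 157.6218
OR_MH = (673.0438 + 230.6718) / (73.4837 + 157.6218) = 903.7156 / 231.1055 = 3.91040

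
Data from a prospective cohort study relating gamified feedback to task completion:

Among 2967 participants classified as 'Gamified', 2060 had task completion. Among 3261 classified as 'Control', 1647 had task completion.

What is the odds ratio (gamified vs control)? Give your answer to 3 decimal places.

From the description: a = 2060, b = 907, c = 1647, d = 1614.
OR = (a·d)/(b·c) = (2060 × 1614) / (907 × 1647) = 3324840 / 1493829 = 2.22572
The odds of task completion are about 2.23 times as high in the gamified group.

2.226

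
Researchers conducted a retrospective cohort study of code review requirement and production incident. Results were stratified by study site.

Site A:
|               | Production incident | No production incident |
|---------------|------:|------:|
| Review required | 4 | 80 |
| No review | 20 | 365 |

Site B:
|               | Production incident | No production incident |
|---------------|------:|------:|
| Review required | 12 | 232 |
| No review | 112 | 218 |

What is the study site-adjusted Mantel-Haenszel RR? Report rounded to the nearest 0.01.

0.20

RR_MH = Σ(aᵢ·n₀ᵢ/nᵢ) / Σ(cᵢ·n₁ᵢ/nᵢ), with n₁ᵢ = aᵢ+bᵢ (exposed), n₀ᵢ = cᵢ+dᵢ (unexposed), nᵢ = n₁ᵢ+n₀ᵢ.
Stratum 1 (Site A): n₁ = 84, n₀ = 385, n = 469; a·n₀/n = 4·385/469 = 3.2836; c·n₁/n = 20·84/469 = 3.5821
Stratum 2 (Site B): n₁ = 244, n₀ = 330, n = 574; a·n₀/n = 12·330/574 = 6.8990; c·n₁/n = 112·244/574 = 47.6098
RR_MH = (3.2836 + 6.8990) / (3.5821 + 47.6098) = 10.1825 / 51.1918 = 0.19891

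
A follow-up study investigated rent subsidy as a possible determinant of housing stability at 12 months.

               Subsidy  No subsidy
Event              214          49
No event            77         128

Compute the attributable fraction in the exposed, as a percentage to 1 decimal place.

62.4

Reading the table with exposure as columns: a = 214 (Subsidy, case), b = 77 (Subsidy, non-case), c = 49 (No subsidy, case), d = 128.
Risk in exposed = 214/291 = 0.73540; risk in unexposed = 49/177 = 0.27684.
RR = 0.73540/0.27684 = 2.65643
AR% = (RR − 1)/RR × 100 = (2.65643 − 1)/2.65643 × 100 = 62.3555%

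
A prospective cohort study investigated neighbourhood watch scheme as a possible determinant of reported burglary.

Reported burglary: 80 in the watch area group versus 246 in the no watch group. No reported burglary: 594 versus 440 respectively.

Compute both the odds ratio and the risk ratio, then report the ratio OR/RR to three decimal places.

0.728

From the description: a = 80, b = 594, c = 246, d = 440.
OR = (80·440)/(594·246) = 35200/146124 = 0.24089
Risk in exposed = 80/674 = 0.11869; risk in unexposed = 246/686 = 0.35860; RR = 0.33099
OR/RR = 0.24089 / 0.33099 = 0.72778
The outcome is not rare, so the OR lies further from 1 than the RR.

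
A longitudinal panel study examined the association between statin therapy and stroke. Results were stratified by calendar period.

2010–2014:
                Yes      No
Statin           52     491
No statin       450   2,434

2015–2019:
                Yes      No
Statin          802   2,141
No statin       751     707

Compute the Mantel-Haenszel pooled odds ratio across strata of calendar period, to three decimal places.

0.386

OR_MH = Σ(aᵢdᵢ/nᵢ) / Σ(bᵢcᵢ/nᵢ), where nᵢ is the stratum total.
Stratum 1 (2010–2014): n = 3427; a·d/n = 52·2434/3427 = 36.9326; b·c/n = 491·450/3427 = 64.4733
Stratum 2 (2015–2019): n = 4401; a·d/n = 802·707/4401 = 128.8375; b·c/n = 2141·751/4401 = 365.3467
OR_MH = (36.9326 + 128.8375) / (64.4733 + 365.3467) = 165.7701 / 429.8200 = 0.38567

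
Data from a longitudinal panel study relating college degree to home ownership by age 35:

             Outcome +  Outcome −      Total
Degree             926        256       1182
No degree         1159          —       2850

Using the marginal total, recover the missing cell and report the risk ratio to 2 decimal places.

The missing cell is in the unexposed row: 2850 − 1159 = 1691.
So a = 926, b = 256, c = 1159, d = 1691.
RR = [a/(a+b)] / [c/(c+d)] = (926/1182) / (1159/2850) = 0.78342/0.40667 = 1.92644

1.93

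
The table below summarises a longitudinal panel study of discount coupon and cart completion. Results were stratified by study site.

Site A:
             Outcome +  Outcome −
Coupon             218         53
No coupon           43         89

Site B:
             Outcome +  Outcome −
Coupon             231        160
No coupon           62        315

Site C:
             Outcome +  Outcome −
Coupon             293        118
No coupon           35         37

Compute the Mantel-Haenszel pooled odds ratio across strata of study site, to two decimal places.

OR_MH = Σ(aᵢdᵢ/nᵢ) / Σ(bᵢcᵢ/nᵢ), where nᵢ is the stratum total.
Stratum 1 (Site A): n = 403; a·d/n = 218·89/403 = 48.1439; b·c/n = 53·43/403 = 5.6551
Stratum 2 (Site B): n = 768; a·d/n = 231·315/768 = 94.7461; b·c/n = 160·62/768 = 12.9167
Stratum 3 (Site C): n = 483; a·d/n = 293·37/483 = 22.4451; b·c/n = 118·35/483 = 8.5507
OR_MH = (48.1439 + 94.7461 + 22.4451) / (5.6551 + 12.9167 + 8.5507) = 165.3351 / 27.1225 = 6.09587

6.10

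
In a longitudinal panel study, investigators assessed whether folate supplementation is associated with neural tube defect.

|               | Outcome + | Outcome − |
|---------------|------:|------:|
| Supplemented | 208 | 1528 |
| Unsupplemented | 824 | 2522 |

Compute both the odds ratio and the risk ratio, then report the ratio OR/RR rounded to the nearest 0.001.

0.856

Cells: a = 208, b = 1528, c = 824, d = 2522.
OR = (208·2522)/(1528·824) = 524576/1259072 = 0.41664
Risk in exposed = 208/1736 = 0.11982; risk in unexposed = 824/3346 = 0.24626; RR = 0.48653
OR/RR = 0.41664 / 0.48653 = 0.85634
The outcome is not rare, so the OR lies further from 1 than the RR.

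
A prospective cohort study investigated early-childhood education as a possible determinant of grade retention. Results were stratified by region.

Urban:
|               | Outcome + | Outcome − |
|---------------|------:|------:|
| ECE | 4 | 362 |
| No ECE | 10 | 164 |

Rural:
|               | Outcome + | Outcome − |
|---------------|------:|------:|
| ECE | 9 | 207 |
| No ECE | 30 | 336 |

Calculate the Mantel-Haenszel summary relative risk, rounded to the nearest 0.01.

0.39

RR_MH = Σ(aᵢ·n₀ᵢ/nᵢ) / Σ(cᵢ·n₁ᵢ/nᵢ), with n₁ᵢ = aᵢ+bᵢ (exposed), n₀ᵢ = cᵢ+dᵢ (unexposed), nᵢ = n₁ᵢ+n₀ᵢ.
Stratum 1 (Urban): n₁ = 366, n₀ = 174, n = 540; a·n₀/n = 4·174/540 = 1.2889; c·n₁/n = 10·366/540 = 6.7778
Stratum 2 (Rural): n₁ = 216, n₀ = 366, n = 582; a·n₀/n = 9·366/582 = 5.6598; c·n₁/n = 30·216/582 = 11.1340
RR_MH = (1.2889 + 5.6598) / (6.7778 + 11.1340) = 6.9487 / 17.9118 = 0.38794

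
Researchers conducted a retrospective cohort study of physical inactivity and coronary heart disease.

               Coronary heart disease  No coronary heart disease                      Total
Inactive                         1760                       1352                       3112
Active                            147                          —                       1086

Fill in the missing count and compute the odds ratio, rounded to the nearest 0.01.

The missing cell is in the unexposed row: 1086 − 147 = 939.
So a = 1760, b = 1352, c = 147, d = 939.
OR = (a·d)/(b·c) = (1760 × 939) / (1352 × 147) = 1652640 / 198744 = 8.31542

8.32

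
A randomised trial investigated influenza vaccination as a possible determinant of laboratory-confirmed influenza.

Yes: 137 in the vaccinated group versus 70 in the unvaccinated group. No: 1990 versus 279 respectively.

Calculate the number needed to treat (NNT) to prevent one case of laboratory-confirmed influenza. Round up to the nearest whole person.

Risk in treated group = 137/2127 = 0.06441; risk in control = 70/349 = 0.20057.
Absolute risk reduction = 0.20057 − 0.06441 = 0.13616
NNT = 1 / ARR = 1 / 0.13616 = 7.344 → round up → 8

8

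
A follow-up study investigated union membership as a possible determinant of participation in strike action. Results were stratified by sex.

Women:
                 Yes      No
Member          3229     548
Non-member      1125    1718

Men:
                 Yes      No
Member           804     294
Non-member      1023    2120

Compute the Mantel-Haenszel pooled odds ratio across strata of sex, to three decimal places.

7.558

OR_MH = Σ(aᵢdᵢ/nᵢ) / Σ(bᵢcᵢ/nᵢ), where nᵢ is the stratum total.
Stratum 1 (Women): n = 6620; a·d/n = 3229·1718/6620 = 837.9792; b·c/n = 548·1125/6620 = 93.1269
Stratum 2 (Men): n = 4241; a·d/n = 804·2120/4241 = 401.9052; b·c/n = 294·1023/4241 = 70.9177
OR_MH = (837.9792 + 401.9052) / (93.1269 + 70.9177) = 1239.8844 / 164.0446 = 7.55822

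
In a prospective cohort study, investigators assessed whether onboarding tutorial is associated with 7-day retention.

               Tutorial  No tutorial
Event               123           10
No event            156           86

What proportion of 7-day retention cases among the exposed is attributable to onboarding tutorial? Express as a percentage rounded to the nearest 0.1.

76.4

Reading the table with exposure as columns: a = 123 (Tutorial, case), b = 156 (Tutorial, non-case), c = 10 (No tutorial, case), d = 86.
Risk in exposed = 123/279 = 0.44086; risk in unexposed = 10/96 = 0.10417.
RR = 0.44086/0.10417 = 4.23226
AR% = (RR − 1)/RR × 100 = (4.23226 − 1)/4.23226 × 100 = 76.3720%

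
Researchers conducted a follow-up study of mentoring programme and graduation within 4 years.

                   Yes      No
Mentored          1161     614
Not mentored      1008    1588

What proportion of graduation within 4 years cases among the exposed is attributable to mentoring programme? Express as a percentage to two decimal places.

Cells: a = 1161, b = 614, c = 1008, d = 1588.
Risk in exposed = 1161/1775 = 0.65408; risk in unexposed = 1008/2596 = 0.38829.
RR = 0.65408/0.38829 = 1.68453
AR% = (RR − 1)/RR × 100 = (1.68453 − 1)/1.68453 × 100 = 40.6362%

40.64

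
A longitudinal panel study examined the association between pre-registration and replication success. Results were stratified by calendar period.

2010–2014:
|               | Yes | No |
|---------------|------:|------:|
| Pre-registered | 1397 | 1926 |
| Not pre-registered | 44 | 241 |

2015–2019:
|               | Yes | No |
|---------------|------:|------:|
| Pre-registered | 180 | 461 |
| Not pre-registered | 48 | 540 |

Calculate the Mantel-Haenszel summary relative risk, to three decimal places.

RR_MH = Σ(aᵢ·n₀ᵢ/nᵢ) / Σ(cᵢ·n₁ᵢ/nᵢ), with n₁ᵢ = aᵢ+bᵢ (exposed), n₀ᵢ = cᵢ+dᵢ (unexposed), nᵢ = n₁ᵢ+n₀ᵢ.
Stratum 1 (2010–2014): n₁ = 3323, n₀ = 285, n = 3608; a·n₀/n = 1397·285/3608 = 110.3506; c·n₁/n = 44·3323/3608 = 40.5244
Stratum 2 (2015–2019): n₁ = 641, n₀ = 588, n = 1229; a·n₀/n = 180·588/1229 = 86.1188; c·n₁/n = 48·641/1229 = 25.0350
RR_MH = (110.3506 + 86.1188) / (40.5244 + 25.0350) = 196.4694 / 65.5594 = 2.99682

2.997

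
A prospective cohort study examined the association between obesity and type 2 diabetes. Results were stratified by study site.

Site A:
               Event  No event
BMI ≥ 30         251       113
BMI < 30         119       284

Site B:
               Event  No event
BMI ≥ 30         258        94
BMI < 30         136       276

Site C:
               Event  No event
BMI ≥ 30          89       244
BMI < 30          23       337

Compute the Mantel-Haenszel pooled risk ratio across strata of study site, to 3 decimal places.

2.437

RR_MH = Σ(aᵢ·n₀ᵢ/nᵢ) / Σ(cᵢ·n₁ᵢ/nᵢ), with n₁ᵢ = aᵢ+bᵢ (exposed), n₀ᵢ = cᵢ+dᵢ (unexposed), nᵢ = n₁ᵢ+n₀ᵢ.
Stratum 1 (Site A): n₁ = 364, n₀ = 403, n = 767; a·n₀/n = 251·403/767 = 131.8814; c·n₁/n = 119·364/767 = 56.4746
Stratum 2 (Site B): n₁ = 352, n₀ = 412, n = 764; a·n₀/n = 258·412/764 = 139.1309; c·n₁/n = 136·352/764 = 62.6597
Stratum 3 (Site C): n₁ = 333, n₀ = 360, n = 693; a·n₀/n = 89·360/693 = 46.2338; c·n₁/n = 23·333/693 = 11.0519
RR_MH = (131.8814 + 139.1309 + 46.2338) / (56.4746 + 62.6597 + 11.0519) = 317.2460 / 130.1862 = 2.43686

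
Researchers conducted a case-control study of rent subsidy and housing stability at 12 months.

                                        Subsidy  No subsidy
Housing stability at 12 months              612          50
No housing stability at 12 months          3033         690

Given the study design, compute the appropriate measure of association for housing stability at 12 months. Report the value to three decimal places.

2.785

Reading the table with exposure as columns: a = 612 (Subsidy, case), b = 3033 (Subsidy, non-case), c = 50 (No subsidy, case), d = 690.
This is a case-control study: participants were sampled on outcome status, so risks in the source population cannot be estimated directly — relative risk is not valid here. The odds ratio is the appropriate measure.
OR = (a·d)/(b·c) = (612 × 690) / (3033 × 50) = 422280 / 151650 = 2.78457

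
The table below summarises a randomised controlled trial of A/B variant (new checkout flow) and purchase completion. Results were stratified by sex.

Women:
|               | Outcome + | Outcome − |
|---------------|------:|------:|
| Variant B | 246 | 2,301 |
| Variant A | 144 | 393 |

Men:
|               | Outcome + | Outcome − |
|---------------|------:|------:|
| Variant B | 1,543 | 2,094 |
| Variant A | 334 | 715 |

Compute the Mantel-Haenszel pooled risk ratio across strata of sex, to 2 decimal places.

1.03

RR_MH = Σ(aᵢ·n₀ᵢ/nᵢ) / Σ(cᵢ·n₁ᵢ/nᵢ), with n₁ᵢ = aᵢ+bᵢ (exposed), n₀ᵢ = cᵢ+dᵢ (unexposed), nᵢ = n₁ᵢ+n₀ᵢ.
Stratum 1 (Women): n₁ = 2547, n₀ = 537, n = 3084; a·n₀/n = 246·537/3084 = 42.8346; c·n₁/n = 144·2547/3084 = 118.9261
Stratum 2 (Men): n₁ = 3637, n₀ = 1049, n = 4686; a·n₀/n = 1543·1049/4686 = 345.4134; c·n₁/n = 334·3637/4686 = 259.2313
RR_MH = (42.8346 + 345.4134) / (118.9261 + 259.2313) = 388.2480 / 378.1574 = 1.02668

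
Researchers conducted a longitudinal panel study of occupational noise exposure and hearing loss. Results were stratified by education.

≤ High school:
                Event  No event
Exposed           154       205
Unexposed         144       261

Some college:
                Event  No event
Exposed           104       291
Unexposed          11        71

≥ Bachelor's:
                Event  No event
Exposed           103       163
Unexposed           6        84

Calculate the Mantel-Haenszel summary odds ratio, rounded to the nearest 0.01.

OR_MH = Σ(aᵢdᵢ/nᵢ) / Σ(bᵢcᵢ/nᵢ), where nᵢ is the stratum total.
Stratum 1 (≤ High school): n = 764; a·d/n = 154·261/764 = 52.6099; b·c/n = 205·144/764 = 38.6387
Stratum 2 (Some college): n = 477; a·d/n = 104·71/477 = 15.4801; b·c/n = 291·11/477 = 6.7107
Stratum 3 (≥ Bachelor's): n = 356; a·d/n = 103·84/356 = 24.3034; b·c/n = 163·6/356 = 2.7472
OR_MH = (52.6099 + 15.4801 + 24.3034) / (38.6387 + 6.7107 + 2.7472) = 92.3934 / 48.0966 = 1.92100

1.92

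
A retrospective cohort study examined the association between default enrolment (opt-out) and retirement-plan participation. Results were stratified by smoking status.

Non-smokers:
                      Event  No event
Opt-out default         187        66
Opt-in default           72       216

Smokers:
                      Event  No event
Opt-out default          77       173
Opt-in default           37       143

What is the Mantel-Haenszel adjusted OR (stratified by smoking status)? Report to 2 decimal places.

OR_MH = Σ(aᵢdᵢ/nᵢ) / Σ(bᵢcᵢ/nᵢ), where nᵢ is the stratum total.
Stratum 1 (Non-smokers): n = 541; a·d/n = 187·216/541 = 74.6617; b·c/n = 66·72/541 = 8.7837
Stratum 2 (Smokers): n = 430; a·d/n = 77·143/430 = 25.6070; b·c/n = 173·37/430 = 14.8860
OR_MH = (74.6617 + 25.6070) / (8.7837 + 14.8860) = 100.2687 / 23.6698 = 4.23615

4.24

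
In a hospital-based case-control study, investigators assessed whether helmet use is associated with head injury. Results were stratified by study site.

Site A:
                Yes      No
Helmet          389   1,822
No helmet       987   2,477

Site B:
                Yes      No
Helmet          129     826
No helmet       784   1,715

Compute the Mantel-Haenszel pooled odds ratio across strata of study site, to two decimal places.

OR_MH = Σ(aᵢdᵢ/nᵢ) / Σ(bᵢcᵢ/nᵢ), where nᵢ is the stratum total.
Stratum 1 (Site A): n = 5675; a·d/n = 389·2477/5675 = 169.7891; b·c/n = 1822·987/5675 = 316.8835
Stratum 2 (Site B): n = 3454; a·d/n = 129·1715/3454 = 64.0518; b·c/n = 826·784/3454 = 187.4881
OR_MH = (169.7891 + 64.0518) / (316.8835 + 187.4881) = 233.8409 / 504.3717 = 0.46363

0.46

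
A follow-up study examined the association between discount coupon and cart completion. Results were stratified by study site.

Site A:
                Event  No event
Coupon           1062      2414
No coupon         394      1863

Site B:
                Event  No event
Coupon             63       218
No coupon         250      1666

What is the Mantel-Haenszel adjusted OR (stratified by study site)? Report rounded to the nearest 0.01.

2.06

OR_MH = Σ(aᵢdᵢ/nᵢ) / Σ(bᵢcᵢ/nᵢ), where nᵢ is the stratum total.
Stratum 1 (Site A): n = 5733; a·d/n = 1062·1863/5733 = 345.1083; b·c/n = 2414·394/5733 = 165.9020
Stratum 2 (Site B): n = 2197; a·d/n = 63·1666/2197 = 47.7733; b·c/n = 218·250/2197 = 24.8066
OR_MH = (345.1083 + 47.7733) / (165.9020 + 24.8066) = 392.8816 / 190.7085 = 2.06012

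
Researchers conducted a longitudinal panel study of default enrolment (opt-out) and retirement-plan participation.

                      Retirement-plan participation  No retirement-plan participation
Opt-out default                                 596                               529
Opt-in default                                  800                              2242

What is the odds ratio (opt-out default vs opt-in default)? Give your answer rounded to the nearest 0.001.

Cells: a = 596, b = 529, c = 800, d = 2242.
OR = (a·d)/(b·c) = (596 × 2242) / (529 × 800) = 1336232 / 423200 = 3.15745
The odds of retirement-plan participation are about 3.16 times as high in the opt-out default group.

3.157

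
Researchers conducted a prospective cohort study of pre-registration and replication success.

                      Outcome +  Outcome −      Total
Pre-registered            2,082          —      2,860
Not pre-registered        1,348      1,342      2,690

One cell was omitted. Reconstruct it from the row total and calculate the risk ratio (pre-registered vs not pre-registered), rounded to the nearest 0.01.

The missing cell is in the exposed row: 2860 − 2082 = 778.
So a = 2082, b = 778, c = 1348, d = 1342.
RR = [a/(a+b)] / [c/(c+d)] = (2082/2860) / (1348/2690) = 0.72797/0.50112 = 1.45270

1.45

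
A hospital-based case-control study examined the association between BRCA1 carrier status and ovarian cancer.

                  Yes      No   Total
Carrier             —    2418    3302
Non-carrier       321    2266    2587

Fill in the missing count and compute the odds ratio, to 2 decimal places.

The missing cell is in the exposed row: 3302 − 2418 = 884.
So a = 884, b = 2418, c = 321, d = 2266.
OR = (a·d)/(b·c) = (884 × 2266) / (2418 × 321) = 2003144 / 776178 = 2.58078

2.58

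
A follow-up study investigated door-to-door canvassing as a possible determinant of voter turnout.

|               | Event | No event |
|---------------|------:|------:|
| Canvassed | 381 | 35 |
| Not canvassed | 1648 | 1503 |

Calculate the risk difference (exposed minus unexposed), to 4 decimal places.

0.3929

Cells: a = 381, b = 35, c = 1648, d = 1503.
Risk in exposed = 381/416 = 0.915865; risk in unexposed = 1648/3151 = 0.523009.
Risk difference = 0.915865 − 0.523009 = 0.392857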